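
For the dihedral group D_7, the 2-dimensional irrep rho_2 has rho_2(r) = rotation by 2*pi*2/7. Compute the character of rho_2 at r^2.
chi_{rho_2}(r^2) = 2*cos(2*pi*2*2/7) = -2*cos(pi/7)

Solution. rho_2(r^2) is rotation by angle 2*pi*2*2/7, whose trace is 2*cos(2*pi*2*2/7) = -2*cos(pi/7).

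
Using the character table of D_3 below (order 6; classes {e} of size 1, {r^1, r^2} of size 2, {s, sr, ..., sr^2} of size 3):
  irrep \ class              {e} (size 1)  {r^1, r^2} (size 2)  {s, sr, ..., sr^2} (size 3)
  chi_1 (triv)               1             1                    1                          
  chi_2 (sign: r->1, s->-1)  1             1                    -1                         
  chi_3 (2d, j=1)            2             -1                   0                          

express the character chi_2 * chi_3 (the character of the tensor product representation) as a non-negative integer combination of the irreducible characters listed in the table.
chi_2 tensor chi_3 = chi_3 (all other irreducibles have multiplicity 0).

Working: The character of a tensor product is the pointwise product (chi_2 * chi_3)(C) = chi_2(C) * chi_3(C):
  {e}: (1)*(2), {r^1, r^2}: (1)*(-1), {s, sr, ..., sr^2}: (-1)*(0)
so (chi_2 * chi_3) takes values
  {e} -> 2, {r^1, r^2} -> -1, {s, sr, ..., sr^2} -> 0.
Now take the inner product of this character with each irreducible chi from the table, <chi_2*chi_3, chi> = (1/6) sum_C |C| (chi_2*chi_3)(C) conj(chi(C)):
  <chi_2*chi_3, chi_1> = (1/6)[1*(2)*conj(1) + 2*(-1)*conj(1) + 3*(0)*conj(1)]
      = (1/6)[(2) + (-2) + (0)] = 0/6 = 0
  <chi_2*chi_3, chi_2> = (1/6)[1*(2)*conj(1) + 2*(-1)*conj(1) + 3*(0)*conj(-1)]
      = (1/6)[(2) + (-2) + (0)] = 0/6 = 0
  <chi_2*chi_3, chi_3> = (1/6)[1*(2)*conj(2) + 2*(-1)*conj(-1) + 3*(0)*conj(0)]
      = (1/6)[(4) + (2) + (0)] = 6/6 = 1
Hence the multiplicities are chi_3: 1. Dimension check: dim(chi_2)*dim(chi_3) = 1*2 = 2 and sum (mult * dim) = 1*2 = 2.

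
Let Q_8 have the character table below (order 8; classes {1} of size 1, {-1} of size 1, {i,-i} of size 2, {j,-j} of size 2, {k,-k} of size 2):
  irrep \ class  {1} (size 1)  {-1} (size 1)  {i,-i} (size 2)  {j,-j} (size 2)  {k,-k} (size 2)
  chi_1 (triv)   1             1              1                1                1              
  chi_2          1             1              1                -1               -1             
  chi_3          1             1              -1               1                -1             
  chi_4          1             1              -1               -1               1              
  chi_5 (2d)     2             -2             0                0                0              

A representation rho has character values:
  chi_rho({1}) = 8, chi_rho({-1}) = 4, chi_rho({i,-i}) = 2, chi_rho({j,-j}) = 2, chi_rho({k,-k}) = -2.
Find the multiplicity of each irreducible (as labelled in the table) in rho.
Multiplicities: chi_1: 2, chi_2: 2, chi_3: 2, chi_4: 0, chi_5: 1.

Proof sketch: Use <chi_rho, chi> = (1/|G|) sum_C |C| * chi_rho(C) * conj(chi(C)) with |G| = 8 for each irreducible chi in the table:
  <chi_rho, chi_1> = (1/8)[1*(8)*conj(1) + 1*(4)*conj(1) + 2*(2)*conj(1) + 2*(2)*conj(1) + 2*(-2)*conj(1)]
      = (1/8)[(8) + (4) + (4) + (4) + (-4)] = 16/8 = 2
  <chi_rho, chi_2> = (1/8)[1*(8)*conj(1) + 1*(4)*conj(1) + 2*(2)*conj(1) + 2*(2)*conj(-1) + 2*(-2)*conj(-1)]
      = (1/8)[(8) + (4) + (4) + (-4) + (4)] = 16/8 = 2
  <chi_rho, chi_3> = (1/8)[1*(8)*conj(1) + 1*(4)*conj(1) + 2*(2)*conj(-1) + 2*(2)*conj(1) + 2*(-2)*conj(-1)]
      = (1/8)[(8) + (4) + (-4) + (4) + (4)] = 16/8 = 2
  <chi_rho, chi_4> = (1/8)[1*(8)*conj(1) + 1*(4)*conj(1) + 2*(2)*conj(-1) + 2*(2)*conj(-1) + 2*(-2)*conj(1)]
      = (1/8)[(8) + (4) + (-4) + (-4) + (-4)] = 0/8 = 0
  <chi_rho, chi_5> = (1/8)[1*(8)*conj(2) + 1*(4)*conj(-2) + 2*(2)*conj(0) + 2*(2)*conj(0) + 2*(-2)*conj(0)]
      = (1/8)[(16) + (-8) + (0) + (0) + (0)] = 8/8 = 1
Dimension check: dim(rho) = sum (mult * dim) = 2*1 + 2*1 + 2*1 + 0*1 + 1*2 = 8 = chi_rho(e) = 8.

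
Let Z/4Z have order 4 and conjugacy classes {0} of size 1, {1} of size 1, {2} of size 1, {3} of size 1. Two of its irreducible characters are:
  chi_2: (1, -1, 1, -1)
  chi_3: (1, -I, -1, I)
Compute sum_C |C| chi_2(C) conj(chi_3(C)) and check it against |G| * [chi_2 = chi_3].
Sum = 0; so <chi_2, chi_3> = 0 (distinct irreducibles are orthogonal).

Reasoning: Compute term by term over conjugacy classes (|C| * chi_2(C) * conj(chi_3(C))):
  1*(1)*conj(1) + 1*(-1)*conj(-I) + 1*(1)*conj(-1) + 1*(-1)*conj(I)
  = (1) + (-I) + (-1) + (I)
  = 0.
(Exp terms are combined using exp(i*s)*conj(exp(i*t)) = exp(i*(s-t)), and sums of them are collapsed using the identity that for every m > 1 the m distinct m-th roots of unity sum to 0, e.g. 1 + exp(2*I*pi/3) + exp(-2*I*pi/3) = 0.)
Dividing by |G| = 4 gives 0/4 = 0, matching the row-orthogonality relation <chi_2, chi_3> = [chi_2 = chi_3].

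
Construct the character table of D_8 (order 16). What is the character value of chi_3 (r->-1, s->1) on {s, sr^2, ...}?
Conjugacy classes: {e} of size 1, {r^4} of size 1, {r^1, r^7} of size 2, {r^2, r^6} of size 2, {r^3, r^5} of size 2, {s, sr^2, ...} of size 4, {sr, sr^3, ...} of size 4.
Character table:
  irrep \ class              {e} (size 1)  {r^4} (size 1)  {r^1, r^7} (size 2)  {r^2, r^6} (size 2)  {r^3, r^5} (size 2)  {s, sr^2, ...} (size 4)  {sr, sr^3, ...} (size 4)
  chi_1 (triv)               1             1               1                    1                    1                    1                        1                       
  chi_2 (sign: r->1, s->-1)  1             1               1                    1                    1                    -1                       -1                      
  chi_3 (r->-1, s->1)        1             1               -1                   1                    -1                   1                        -1                      
  chi_4 (r->-1, s->-1)       1             1               -1                   1                    -1                   -1                       1                       
  chi_5 (2d, j=1)            2             -2              sqrt(2)              0                    -sqrt(2)             0                        0                       
  chi_6 (2d, j=2)            2             2               0                    -2                   0                    0                        0                       
  chi_7 (2d, j=3)            2             -2              -sqrt(2)             0                    sqrt(2)              0                        0                       

Spot check: chi_3 (r->-1, s->1) on {s, sr^2, ...} = 1.

Why: D_8 has order 2*8 = 16 with 7 conjugacy classes, hence 7 irreducibles. Sum of squared dims 1 + 1 + 1 + 1 + 4 + 4 + 4 = 16 = |G|. Linear characters come from the abelianisation; the 2-dimensional irreps have character r^k -> 2*cos(2*pi*j*k/8), reflections -> 0.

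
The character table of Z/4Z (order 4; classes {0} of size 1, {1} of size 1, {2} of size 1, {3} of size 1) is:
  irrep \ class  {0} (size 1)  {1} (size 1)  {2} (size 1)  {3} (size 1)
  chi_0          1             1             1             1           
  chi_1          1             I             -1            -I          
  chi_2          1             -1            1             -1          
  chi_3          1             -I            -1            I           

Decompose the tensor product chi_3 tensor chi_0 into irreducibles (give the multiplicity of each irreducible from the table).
chi_3 tensor chi_0 = chi_3 (all other irreducibles have multiplicity 0).

Derivation: The character of a tensor product is the pointwise product (chi_3 * chi_0)(C) = chi_3(C) * chi_0(C):
  {0}: (1)*(1), {1}: (-I)*(1), {2}: (-1)*(1), {3}: (I)*(1)
so (chi_3 * chi_0) takes values
  {0} -> 1, {1} -> -I, {2} -> -1, {3} -> I.
Now take the inner product of this character with each irreducible chi from the table, <chi_3*chi_0, chi> = (1/4) sum_C |C| (chi_3*chi_0)(C) conj(chi(C)):
  <chi_3*chi_0, chi_0> = (1/4)[1*(1)*conj(1) + 1*(-I)*conj(1) + 1*(-1)*conj(1) + 1*(I)*conj(1)]
      = (1/4)[(1) + (-I) + (-1) + (I)] = 0/4 = 0
  <chi_3*chi_0, chi_1> = (1/4)[1*(1)*conj(1) + 1*(-I)*conj(I) + 1*(-1)*conj(-1) + 1*(I)*conj(-I)]
      = (1/4)[(1) + (-1) + (1) + (-1)] = 0/4 = 0
  <chi_3*chi_0, chi_2> = (1/4)[1*(1)*conj(1) + 1*(-I)*conj(-1) + 1*(-1)*conj(1) + 1*(I)*conj(-1)]
      = (1/4)[(1) + (I) + (-1) + (-I)] = 0/4 = 0
  <chi_3*chi_0, chi_3> = (1/4)[1*(1)*conj(1) + 1*(-I)*conj(-I) + 1*(-1)*conj(-1) + 1*(I)*conj(I)]
      = (1/4)[(1) + (1) + (1) + (1)] = 4/4 = 1
(Exp terms are combined using exp(i*s)*conj(exp(i*t)) = exp(i*(s-t)), and sums of them are collapsed using the identity that for every m > 1 the m distinct m-th roots of unity sum to 0, e.g. 1 + exp(2*I*pi/3) + exp(-2*I*pi/3) = 0.)
Hence the multiplicities are chi_3: 1. Dimension check: dim(chi_3)*dim(chi_0) = 1*1 = 1 and sum (mult * dim) = 1*1 = 1.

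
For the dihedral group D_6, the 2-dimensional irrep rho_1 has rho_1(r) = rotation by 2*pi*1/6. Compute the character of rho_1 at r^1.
chi_{rho_1}(r^1) = 2*cos(2*pi*1*1/6) = 1

Reasoning: rho_1(r^1) is rotation by angle 2*pi*1*1/6, whose trace is 2*cos(2*pi*1*1/6) = 1.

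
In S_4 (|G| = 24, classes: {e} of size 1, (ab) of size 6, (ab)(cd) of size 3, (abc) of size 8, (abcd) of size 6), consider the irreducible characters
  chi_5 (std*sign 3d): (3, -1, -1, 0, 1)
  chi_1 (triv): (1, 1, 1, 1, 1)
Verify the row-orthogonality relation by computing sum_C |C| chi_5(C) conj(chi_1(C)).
Sum = 0; so <chi_5, chi_1> = 0 (distinct irreducibles are orthogonal).

Why: Compute term by term over conjugacy classes (|C| * chi_5(C) * conj(chi_1(C))):
  1*(3)*conj(1) + 6*(-1)*conj(1) + 3*(-1)*conj(1) + 8*(0)*conj(1) + 6*(1)*conj(1)
  = (3) + (-6) + (-3) + (0) + (6)
  = 0.
Dividing by |G| = 24 gives 0/24 = 0, matching the row-orthogonality relation <chi_5, chi_1> = [chi_5 = chi_1].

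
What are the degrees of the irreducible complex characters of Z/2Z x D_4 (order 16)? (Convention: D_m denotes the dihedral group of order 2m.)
Dimensions: 1, 1, 1, 1, 1, 1, 1, 1, 2, 2

Derivation: There are 10 irreducibles (= number of conjugacy classes). Their dimensions d_i satisfy sum d_i^2 = |G| = 16: 1 + 1 + 1 + 1 + 1 + 1 + 1 + 1 + 4 + 4 = 16. (For the product with Z/2Z: each of the 2 1-dim characters of Z/2Z tensors with each irrep of D_4, giving 2 copies of each D_4-dimension.)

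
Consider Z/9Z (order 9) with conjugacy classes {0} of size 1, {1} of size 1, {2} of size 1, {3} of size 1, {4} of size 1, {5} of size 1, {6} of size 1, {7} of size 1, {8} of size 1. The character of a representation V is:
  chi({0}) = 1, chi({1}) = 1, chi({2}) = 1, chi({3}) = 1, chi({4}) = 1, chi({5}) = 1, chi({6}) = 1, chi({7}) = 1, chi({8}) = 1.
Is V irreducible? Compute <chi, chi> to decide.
Irreducible: <chi, chi> = 1.

Argument: <chi, chi> = (1/|G|) sum_C |C| * |chi(C)|^2 = (1/9)[1*|1|^2 + 1*|1|^2 + 1*|1|^2 + 1*|1|^2 + 1*|1|^2 + 1*|1|^2 + 1*|1|^2 + 1*|1|^2 + 1*|1|^2]
  = (1/9)[(1) + (1) + (1) + (1) + (1) + (1) + (1) + (1) + (1)] = 9/9 = 1.
(Exp terms are combined using exp(i*s)*conj(exp(i*t)) = exp(i*(s-t)), and sums of them are collapsed using the identity that for every m > 1 the m distinct m-th roots of unity sum to 0, e.g. 1 + exp(2*I*pi/3) + exp(-2*I*pi/3) = 0.)
A character is irreducible iff <chi, chi> = 1, so this representation is irreducible.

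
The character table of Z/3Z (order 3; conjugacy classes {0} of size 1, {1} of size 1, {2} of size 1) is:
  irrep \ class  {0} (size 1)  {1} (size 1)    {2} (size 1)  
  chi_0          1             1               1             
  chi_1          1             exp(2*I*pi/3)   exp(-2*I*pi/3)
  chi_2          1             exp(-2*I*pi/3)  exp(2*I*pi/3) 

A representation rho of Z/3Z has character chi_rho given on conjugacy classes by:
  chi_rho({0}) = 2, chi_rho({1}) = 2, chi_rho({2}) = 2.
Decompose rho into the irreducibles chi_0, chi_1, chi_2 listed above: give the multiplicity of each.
Multiplicities: chi_0: 2, chi_1: 0, chi_2: 0.

Details: Use <chi_rho, chi> = (1/|G|) sum_C |C| * chi_rho(C) * conj(chi(C)) with |G| = 3 for each irreducible chi in the table:
  <chi_rho, chi_0> = (1/3)[1*(2)*conj(1) + 1*(2)*conj(1) + 1*(2)*conj(1)]
      = (1/3)[(2) + (2) + (2)] = 6/3 = 2
  <chi_rho, chi_1> = (1/3)[1*(2)*conj(1) + 1*(2)*conj(exp(2*I*pi/3)) + 1*(2)*conj(exp(-2*I*pi/3))]
      = (1/3)[(2) + (2*exp(-2*I*pi/3)) + (2*exp(2*I*pi/3))] = 0/3 = 0
  <chi_rho, chi_2> = (1/3)[1*(2)*conj(1) + 1*(2)*conj(exp(-2*I*pi/3)) + 1*(2)*conj(exp(2*I*pi/3))]
      = (1/3)[(2) + (2*exp(2*I*pi/3)) + (2*exp(-2*I*pi/3))] = 0/3 = 0
(Exp terms are combined using exp(i*s)*conj(exp(i*t)) = exp(i*(s-t)), and sums of them are collapsed using the identity that for every m > 1 the m distinct m-th roots of unity sum to 0, e.g. 1 + exp(2*I*pi/3) + exp(-2*I*pi/3) = 0.)
Dimension check: dim(rho) = sum (mult * dim) = 2*1 + 0*1 + 0*1 = 2 = chi_rho(e) = 2.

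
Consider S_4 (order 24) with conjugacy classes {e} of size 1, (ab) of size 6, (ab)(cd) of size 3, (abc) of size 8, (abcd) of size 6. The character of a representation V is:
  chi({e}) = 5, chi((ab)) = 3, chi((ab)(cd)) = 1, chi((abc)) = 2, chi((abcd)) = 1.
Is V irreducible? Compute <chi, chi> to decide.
Not irreducible (reducible): <chi, chi> = 5 > 1.

Details: <chi, chi> = (1/|G|) sum_C |C| * |chi(C)|^2 = (1/24)[1*|5|^2 + 6*|3|^2 + 3*|1|^2 + 8*|2|^2 + 6*|1|^2]
  = (1/24)[(25) + (54) + (3) + (32) + (6)] = 120/24 = 5.
A character is irreducible iff <chi, chi> = 1, so this representation is reducible.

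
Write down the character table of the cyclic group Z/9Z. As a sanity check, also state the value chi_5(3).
Character table of Z/9Z (irreps indexed chi_0,...,chi_8 with chi_k(m) = zeta_9^(k*m), zeta_9 = exp(2*pi*i/9)):
  irrep \ class  {0} (size 1)  {1} (size 1)    {2} (size 1)    {3} (size 1)    {4} (size 1)    {5} (size 1)    {6} (size 1)    {7} (size 1)    {8} (size 1)  
  chi_0          1             1               1               1               1               1               1               1               1             
  chi_1          1             exp(2*I*pi/9)   exp(4*I*pi/9)   exp(2*I*pi/3)   exp(8*I*pi/9)   exp(-8*I*pi/9)  exp(-2*I*pi/3)  exp(-4*I*pi/9)  exp(-2*I*pi/9)
  chi_2          1             exp(4*I*pi/9)   exp(8*I*pi/9)   exp(-2*I*pi/3)  exp(-2*I*pi/9)  exp(2*I*pi/9)   exp(2*I*pi/3)   exp(-8*I*pi/9)  exp(-4*I*pi/9)
  chi_3          1             exp(2*I*pi/3)   exp(-2*I*pi/3)  1               exp(2*I*pi/3)   exp(-2*I*pi/3)  1               exp(2*I*pi/3)   exp(-2*I*pi/3)
  chi_4          1             exp(8*I*pi/9)   exp(-2*I*pi/9)  exp(2*I*pi/3)   exp(-4*I*pi/9)  exp(4*I*pi/9)   exp(-2*I*pi/3)  exp(2*I*pi/9)   exp(-8*I*pi/9)
  chi_5          1             exp(-8*I*pi/9)  exp(2*I*pi/9)   exp(-2*I*pi/3)  exp(4*I*pi/9)   exp(-4*I*pi/9)  exp(2*I*pi/3)   exp(-2*I*pi/9)  exp(8*I*pi/9) 
  chi_6          1             exp(-2*I*pi/3)  exp(2*I*pi/3)   1               exp(-2*I*pi/3)  exp(2*I*pi/3)   1               exp(-2*I*pi/3)  exp(2*I*pi/3) 
  chi_7          1             exp(-4*I*pi/9)  exp(-8*I*pi/9)  exp(2*I*pi/3)   exp(2*I*pi/9)   exp(-2*I*pi/9)  exp(-2*I*pi/3)  exp(8*I*pi/9)   exp(4*I*pi/9) 
  chi_8          1             exp(-2*I*pi/9)  exp(-4*I*pi/9)  exp(-2*I*pi/3)  exp(-8*I*pi/9)  exp(8*I*pi/9)   exp(2*I*pi/3)   exp(4*I*pi/9)   exp(2*I*pi/9) 

Spot check: chi_5(3) = zeta_9^(5*3) = zeta_9^15 = exp(-2*I*pi/3).

Reasoning: Z/9Z is abelian, so all 9 irreducible complex representations are 1-dimensional. They are given by chi_k(m) = zeta_9^(k*m) for k = 0,...,8. Row orthogonality: sum_m chi_k(m) conj(chi_l(m)) = 9 * [k = l].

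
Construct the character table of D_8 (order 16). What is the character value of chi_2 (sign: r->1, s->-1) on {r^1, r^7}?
Conjugacy classes: {e} of size 1, {r^4} of size 1, {r^1, r^7} of size 2, {r^2, r^6} of size 2, {r^3, r^5} of size 2, {s, sr^2, ...} of size 4, {sr, sr^3, ...} of size 4.
Character table:
  irrep \ class              {e} (size 1)  {r^4} (size 1)  {r^1, r^7} (size 2)  {r^2, r^6} (size 2)  {r^3, r^5} (size 2)  {s, sr^2, ...} (size 4)  {sr, sr^3, ...} (size 4)
  chi_1 (triv)               1             1               1                    1                    1                    1                        1                       
  chi_2 (sign: r->1, s->-1)  1             1               1                    1                    1                    -1                       -1                      
  chi_3 (r->-1, s->1)        1             1               -1                   1                    -1                   1                        -1                      
  chi_4 (r->-1, s->-1)       1             1               -1                   1                    -1                   -1                       1                       
  chi_5 (2d, j=1)            2             -2              sqrt(2)              0                    -sqrt(2)             0                        0                       
  chi_6 (2d, j=2)            2             2               0                    -2                   0                    0                        0                       
  chi_7 (2d, j=3)            2             -2              -sqrt(2)             0                    sqrt(2)              0                        0                       

Spot check: chi_2 (sign: r->1, s->-1) on {r^1, r^7} = 1.

Solution. D_8 has order 2*8 = 16 with 7 conjugacy classes, hence 7 irreducibles. Sum of squared dims 1 + 1 + 1 + 1 + 4 + 4 + 4 = 16 = |G|. Linear characters come from the abelianisation; the 2-dimensional irreps have character r^k -> 2*cos(2*pi*j*k/8), reflections -> 0.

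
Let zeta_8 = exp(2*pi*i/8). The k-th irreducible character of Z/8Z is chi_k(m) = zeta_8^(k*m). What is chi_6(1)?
chi_6(1) = zeta_8^6 = -I

Justification: chi_6(1) = zeta_8^(6*1) = zeta_8^6. Since zeta_8^8 = 1, this equals zeta_8^6 = exp(2*pi*i*6/8) = -I.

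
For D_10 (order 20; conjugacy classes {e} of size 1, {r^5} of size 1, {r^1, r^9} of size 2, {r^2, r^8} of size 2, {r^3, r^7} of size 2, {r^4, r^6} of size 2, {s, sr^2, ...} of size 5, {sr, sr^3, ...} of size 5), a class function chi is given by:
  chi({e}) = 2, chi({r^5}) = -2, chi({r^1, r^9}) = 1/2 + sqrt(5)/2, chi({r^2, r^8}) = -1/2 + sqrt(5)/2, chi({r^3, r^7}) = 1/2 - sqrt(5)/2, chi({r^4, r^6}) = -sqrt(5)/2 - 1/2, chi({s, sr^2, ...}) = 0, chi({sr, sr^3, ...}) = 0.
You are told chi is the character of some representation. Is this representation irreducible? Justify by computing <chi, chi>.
Irreducible: <chi, chi> = 1.

Working: <chi, chi> = (1/|G|) sum_C |C| * |chi(C)|^2 = (1/20)[1*|2|^2 + 1*|-2|^2 + 2*|1/2 + sqrt(5)/2|^2 + 2*|-1/2 + sqrt(5)/2|^2 + 2*|1/2 - sqrt(5)/2|^2 + 2*|-sqrt(5)/2 - 1/2|^2 + 5*|0|^2 + 5*|0|^2]
  = (1/20)[(4) + (4) + (sqrt(5) + 3) + (3 - sqrt(5)) + (3 - sqrt(5)) + (sqrt(5) + 3) + (0) + (0)] = 20/20 = 1.
A character is irreducible iff <chi, chi> = 1, so this representation is irreducible.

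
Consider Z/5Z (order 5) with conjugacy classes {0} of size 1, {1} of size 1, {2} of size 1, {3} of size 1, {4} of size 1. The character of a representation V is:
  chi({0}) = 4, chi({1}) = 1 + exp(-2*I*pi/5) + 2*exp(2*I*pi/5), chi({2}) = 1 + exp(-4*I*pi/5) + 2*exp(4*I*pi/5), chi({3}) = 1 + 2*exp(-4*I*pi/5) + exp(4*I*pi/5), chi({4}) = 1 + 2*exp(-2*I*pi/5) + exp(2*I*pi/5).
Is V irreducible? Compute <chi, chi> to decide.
Not irreducible (reducible): <chi, chi> = 6 > 1.

Working: <chi, chi> = (1/|G|) sum_C |C| * |chi(C)|^2 = (1/5)[1*|4|^2 + 1*|1 + exp(-2*I*pi/5) + 2*exp(2*I*pi/5)|^2 + 1*|1 + exp(-4*I*pi/5) + 2*exp(4*I*pi/5)|^2 + 1*|1 + 2*exp(-4*I*pi/5) + exp(4*I*pi/5)|^2 + 1*|1 + 2*exp(-2*I*pi/5) + exp(2*I*pi/5)|^2]
  = (1/5)[(16) + (6 + 3*exp(-2*I*pi/5) + 2*exp(-4*I*pi/5) + 2*exp(4*I*pi/5) + 3*exp(2*I*pi/5)) + (6 + 2*exp(-2*I*pi/5) + 3*exp(-4*I*pi/5) + 3*exp(4*I*pi/5) + 2*exp(2*I*pi/5)) + (6 + 2*exp(-2*I*pi/5) + 3*exp(-4*I*pi/5) + 3*exp(4*I*pi/5) + 2*exp(2*I*pi/5)) + (6 + 3*exp(-2*I*pi/5) + 2*exp(-4*I*pi/5) + 2*exp(4*I*pi/5) + 3*exp(2*I*pi/5))] = 30/5 = 6.
(Exp terms are combined using exp(i*s)*conj(exp(i*t)) = exp(i*(s-t)), and sums of them are collapsed using the identity that for every m > 1 the m distinct m-th roots of unity sum to 0, e.g. 1 + exp(2*I*pi/3) + exp(-2*I*pi/3) = 0.)
A character is irreducible iff <chi, chi> = 1, so this representation is reducible.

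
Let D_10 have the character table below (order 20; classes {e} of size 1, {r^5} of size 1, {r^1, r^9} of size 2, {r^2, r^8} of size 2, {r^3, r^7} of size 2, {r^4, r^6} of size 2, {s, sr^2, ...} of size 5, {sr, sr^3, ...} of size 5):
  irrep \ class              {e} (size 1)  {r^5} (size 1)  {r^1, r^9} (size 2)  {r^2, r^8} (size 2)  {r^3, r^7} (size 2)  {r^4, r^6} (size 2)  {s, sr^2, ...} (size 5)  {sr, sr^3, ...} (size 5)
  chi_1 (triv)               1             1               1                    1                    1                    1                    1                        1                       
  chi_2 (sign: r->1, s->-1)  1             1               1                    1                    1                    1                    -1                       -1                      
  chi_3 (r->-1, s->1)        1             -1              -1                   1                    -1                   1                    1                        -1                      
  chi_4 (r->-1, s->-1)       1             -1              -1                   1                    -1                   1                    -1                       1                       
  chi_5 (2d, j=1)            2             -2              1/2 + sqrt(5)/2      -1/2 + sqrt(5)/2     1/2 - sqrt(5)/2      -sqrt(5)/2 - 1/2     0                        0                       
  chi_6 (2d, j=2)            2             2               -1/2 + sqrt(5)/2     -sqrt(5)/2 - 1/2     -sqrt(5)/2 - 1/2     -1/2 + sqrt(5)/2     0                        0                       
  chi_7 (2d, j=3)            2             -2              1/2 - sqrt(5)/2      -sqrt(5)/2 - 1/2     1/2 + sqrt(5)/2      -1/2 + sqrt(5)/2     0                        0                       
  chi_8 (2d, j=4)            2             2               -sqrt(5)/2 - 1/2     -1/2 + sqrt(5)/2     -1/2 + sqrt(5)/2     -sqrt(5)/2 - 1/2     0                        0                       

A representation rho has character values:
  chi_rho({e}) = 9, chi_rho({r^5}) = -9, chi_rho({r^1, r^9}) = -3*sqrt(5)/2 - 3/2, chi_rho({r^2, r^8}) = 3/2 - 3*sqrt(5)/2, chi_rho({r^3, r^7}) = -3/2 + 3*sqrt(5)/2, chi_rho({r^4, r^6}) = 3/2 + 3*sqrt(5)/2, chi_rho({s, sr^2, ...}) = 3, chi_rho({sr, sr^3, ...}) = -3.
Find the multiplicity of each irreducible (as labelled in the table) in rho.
Multiplicities: chi_1: 0, chi_2: 0, chi_3: 3, chi_4: 0, chi_5: 0, chi_6: 0, chi_7: 3, chi_8: 0.

Details: Use <chi_rho, chi> = (1/|G|) sum_C |C| * chi_rho(C) * conj(chi(C)) with |G| = 20 for each irreducible chi in the table:
  <chi_rho, chi_1> = (1/20)[1*(9)*conj(1) + 1*(-9)*conj(1) + 2*(-3*sqrt(5)/2 - 3/2)*conj(1) + 2*(3/2 - 3*sqrt(5)/2)*conj(1) + 2*(-3/2 + 3*sqrt(5)/2)*conj(1) + 2*(3/2 + 3*sqrt(5)/2)*conj(1) + 5*(3)*conj(1) + 5*(-3)*conj(1)]
      = (1/20)[(9) + (-9) + (-3*sqrt(5) - 3) + (3 - 3*sqrt(5)) + (-3 + 3*sqrt(5)) + (3 + 3*sqrt(5)) + (15) + (-15)] = 0/20 = 0
  <chi_rho, chi_2> = (1/20)[1*(9)*conj(1) + 1*(-9)*conj(1) + 2*(-3*sqrt(5)/2 - 3/2)*conj(1) + 2*(3/2 - 3*sqrt(5)/2)*conj(1) + 2*(-3/2 + 3*sqrt(5)/2)*conj(1) + 2*(3/2 + 3*sqrt(5)/2)*conj(1) + 5*(3)*conj(-1) + 5*(-3)*conj(-1)]
      = (1/20)[(9) + (-9) + (-3*sqrt(5) - 3) + (3 - 3*sqrt(5)) + (-3 + 3*sqrt(5)) + (3 + 3*sqrt(5)) + (-15) + (15)] = 0/20 = 0
  <chi_rho, chi_3> = (1/20)[1*(9)*conj(1) + 1*(-9)*conj(-1) + 2*(-3*sqrt(5)/2 - 3/2)*conj(-1) + 2*(3/2 - 3*sqrt(5)/2)*conj(1) + 2*(-3/2 + 3*sqrt(5)/2)*conj(-1) + 2*(3/2 + 3*sqrt(5)/2)*conj(1) + 5*(3)*conj(1) + 5*(-3)*conj(-1)]
      = (1/20)[(9) + (9) + (3 + 3*sqrt(5)) + (3 - 3*sqrt(5)) + (3 - 3*sqrt(5)) + (3 + 3*sqrt(5)) + (15) + (15)] = 60/20 = 3
  <chi_rho, chi_4> = (1/20)[1*(9)*conj(1) + 1*(-9)*conj(-1) + 2*(-3*sqrt(5)/2 - 3/2)*conj(-1) + 2*(3/2 - 3*sqrt(5)/2)*conj(1) + 2*(-3/2 + 3*sqrt(5)/2)*conj(-1) + 2*(3/2 + 3*sqrt(5)/2)*conj(1) + 5*(3)*conj(-1) + 5*(-3)*conj(1)]
      = (1/20)[(9) + (9) + (3 + 3*sqrt(5)) + (3 - 3*sqrt(5)) + (3 - 3*sqrt(5)) + (3 + 3*sqrt(5)) + (-15) + (-15)] = 0/20 = 0
  <chi_rho, chi_5> = (1/20)[1*(9)*conj(2) + 1*(-9)*conj(-2) + 2*(-3*sqrt(5)/2 - 3/2)*conj(1/2 + sqrt(5)/2) + 2*(3/2 - 3*sqrt(5)/2)*conj(-1/2 + sqrt(5)/2) + 2*(-3/2 + 3*sqrt(5)/2)*conj(1/2 - sqrt(5)/2) + 2*(3/2 + 3*sqrt(5)/2)*conj(-sqrt(5)/2 - 1/2) + 5*(3)*conj(0) + 5*(-3)*conj(0)]
      = (1/20)[(18) + (18) + (-9 - 3*sqrt(5)) + (-9 + 3*sqrt(5)) + (-9 + 3*sqrt(5)) + (-9 - 3*sqrt(5)) + (0) + (0)] = 0/20 = 0
  <chi_rho, chi_6> = (1/20)[1*(9)*conj(2) + 1*(-9)*conj(2) + 2*(-3*sqrt(5)/2 - 3/2)*conj(-1/2 + sqrt(5)/2) + 2*(3/2 - 3*sqrt(5)/2)*conj(-sqrt(5)/2 - 1/2) + 2*(-3/2 + 3*sqrt(5)/2)*conj(-sqrt(5)/2 - 1/2) + 2*(3/2 + 3*sqrt(5)/2)*conj(-1/2 + sqrt(5)/2) + 5*(3)*conj(0) + 5*(-3)*conj(0)]
      = (1/20)[(18) + (-18) + (-6) + (6) + (-6) + (6) + (0) + (0)] = 0/20 = 0
  <chi_rho, chi_7> = (1/20)[1*(9)*conj(2) + 1*(-9)*conj(-2) + 2*(-3*sqrt(5)/2 - 3/2)*conj(1/2 - sqrt(5)/2) + 2*(3/2 - 3*sqrt(5)/2)*conj(-sqrt(5)/2 - 1/2) + 2*(-3/2 + 3*sqrt(5)/2)*conj(1/2 + sqrt(5)/2) + 2*(3/2 + 3*sqrt(5)/2)*conj(-1/2 + sqrt(5)/2) + 5*(3)*conj(0) + 5*(-3)*conj(0)]
      = (1/20)[(18) + (18) + (6) + (6) + (6) + (6) + (0) + (0)] = 60/20 = 3
  <chi_rho, chi_8> = (1/20)[1*(9)*conj(2) + 1*(-9)*conj(2) + 2*(-3*sqrt(5)/2 - 3/2)*conj(-sqrt(5)/2 - 1/2) + 2*(3/2 - 3*sqrt(5)/2)*conj(-1/2 + sqrt(5)/2) + 2*(-3/2 + 3*sqrt(5)/2)*conj(-1/2 + sqrt(5)/2) + 2*(3/2 + 3*sqrt(5)/2)*conj(-sqrt(5)/2 - 1/2) + 5*(3)*conj(0) + 5*(-3)*conj(0)]
      = (1/20)[(18) + (-18) + (3*sqrt(5) + 9) + (-9 + 3*sqrt(5)) + (9 - 3*sqrt(5)) + (-9 - 3*sqrt(5)) + (0) + (0)] = 0/20 = 0
Dimension check: dim(rho) = sum (mult * dim) = 0*1 + 0*1 + 3*1 + 0*1 + 0*2 + 0*2 + 3*2 + 0*2 = 9 = chi_rho(e) = 9.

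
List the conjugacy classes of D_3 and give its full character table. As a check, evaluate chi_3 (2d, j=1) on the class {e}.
Conjugacy classes: {e} of size 1, {r^1, r^2} of size 2, {s, sr, ..., sr^2} of size 3.
Character table:
  irrep \ class              {e} (size 1)  {r^1, r^2} (size 2)  {s, sr, ..., sr^2} (size 3)
  chi_1 (triv)               1             1                    1                          
  chi_2 (sign: r->1, s->-1)  1             1                    -1                         
  chi_3 (2d, j=1)            2             -1                   0                          

Spot check: chi_3 (2d, j=1) on {e} = 2.

Derivation: D_3 has order 2*3 = 6 with 3 conjugacy classes, hence 3 irreducibles. Sum of squared dims 1 + 1 + 4 = 6 = |G|. Linear characters come from the abelianisation; the 2-dimensional irreps have character r^k -> 2*cos(2*pi*j*k/3), reflections -> 0.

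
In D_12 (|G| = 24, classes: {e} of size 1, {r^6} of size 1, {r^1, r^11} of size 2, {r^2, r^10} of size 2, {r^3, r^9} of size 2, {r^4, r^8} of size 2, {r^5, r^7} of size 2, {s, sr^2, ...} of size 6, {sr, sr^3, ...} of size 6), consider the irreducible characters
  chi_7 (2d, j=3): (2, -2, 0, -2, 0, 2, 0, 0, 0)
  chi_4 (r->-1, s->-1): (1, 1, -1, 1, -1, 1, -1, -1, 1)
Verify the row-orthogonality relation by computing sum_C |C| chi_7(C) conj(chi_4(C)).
Sum = 0; so <chi_7, chi_4> = 0 (distinct irreducibles are orthogonal).

Reasoning: Compute term by term over conjugacy classes (|C| * chi_7(C) * conj(chi_4(C))):
  1*(2)*conj(1) + 1*(-2)*conj(1) + 2*(0)*conj(-1) + 2*(-2)*conj(1) + 2*(0)*conj(-1) + 2*(2)*conj(1) + 2*(0)*conj(-1) + 6*(0)*conj(-1) + 6*(0)*conj(1)
  = (2) + (-2) + (0) + (-4) + (0) + (4) + (0) + (0) + (0)
  = 0.
Dividing by |G| = 24 gives 0/24 = 0, matching the row-orthogonality relation <chi_7, chi_4> = [chi_7 = chi_4].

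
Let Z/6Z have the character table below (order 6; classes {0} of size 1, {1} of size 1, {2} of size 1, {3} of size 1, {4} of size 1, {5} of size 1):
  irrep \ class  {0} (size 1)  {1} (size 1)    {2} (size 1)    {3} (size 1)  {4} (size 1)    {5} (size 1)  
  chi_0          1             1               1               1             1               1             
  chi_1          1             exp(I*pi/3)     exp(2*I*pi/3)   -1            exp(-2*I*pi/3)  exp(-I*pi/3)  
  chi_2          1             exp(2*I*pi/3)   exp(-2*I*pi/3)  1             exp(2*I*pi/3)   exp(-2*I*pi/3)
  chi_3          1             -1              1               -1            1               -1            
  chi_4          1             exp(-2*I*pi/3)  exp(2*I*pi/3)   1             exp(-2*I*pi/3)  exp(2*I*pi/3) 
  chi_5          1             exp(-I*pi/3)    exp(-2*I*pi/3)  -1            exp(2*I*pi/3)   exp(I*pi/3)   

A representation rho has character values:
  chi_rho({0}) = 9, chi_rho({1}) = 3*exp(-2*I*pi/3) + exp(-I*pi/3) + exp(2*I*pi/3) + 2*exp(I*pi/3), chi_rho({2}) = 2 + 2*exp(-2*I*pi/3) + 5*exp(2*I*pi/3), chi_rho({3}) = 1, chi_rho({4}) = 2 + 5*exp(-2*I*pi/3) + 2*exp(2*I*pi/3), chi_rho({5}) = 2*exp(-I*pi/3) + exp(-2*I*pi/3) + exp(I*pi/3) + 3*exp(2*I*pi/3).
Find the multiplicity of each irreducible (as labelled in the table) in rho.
Multiplicities: chi_0: 1, chi_1: 2, chi_2: 1, chi_3: 1, chi_4: 3, chi_5: 1.

Use <chi_rho, chi> = (1/|G|) sum_C |C| * chi_rho(C) * conj(chi(C)) with |G| = 6 for each irreducible chi in the table:
  <chi_rho, chi_0> = (1/6)[1*(9)*conj(1) + 1*(3*exp(-2*I*pi/3) + exp(-I*pi/3) + exp(2*I*pi/3) + 2*exp(I*pi/3))*conj(1) + 1*(2 + 2*exp(-2*I*pi/3) + 5*exp(2*I*pi/3))*conj(1) + 1*(1)*conj(1) + 1*(2 + 5*exp(-2*I*pi/3) + 2*exp(2*I*pi/3))*conj(1) + 1*(2*exp(-I*pi/3) + exp(-2*I*pi/3) + exp(I*pi/3) + 3*exp(2*I*pi/3))*conj(1)]
      = (1/6)[(9) + (3*exp(-2*I*pi/3) + exp(-I*pi/3) + exp(2*I*pi/3) + 2*exp(I*pi/3)) + (2 + 2*exp(-2*I*pi/3) + 5*exp(2*I*pi/3)) + (1) + (2 + 5*exp(-2*I*pi/3) + 2*exp(2*I*pi/3)) + (2*exp(-I*pi/3) + exp(-2*I*pi/3) + exp(I*pi/3) + 3*exp(2*I*pi/3))] = 6/6 = 1
  <chi_rho, chi_1> = (1/6)[1*(9)*conj(1) + 1*(3*exp(-2*I*pi/3) + exp(-I*pi/3) + exp(2*I*pi/3) + 2*exp(I*pi/3))*conj(exp(I*pi/3)) + 1*(2 + 2*exp(-2*I*pi/3) + 5*exp(2*I*pi/3))*conj(exp(2*I*pi/3)) + 1*(1)*conj(-1) + 1*(2 + 5*exp(-2*I*pi/3) + 2*exp(2*I*pi/3))*conj(exp(-2*I*pi/3)) + 1*(2*exp(-I*pi/3) + exp(-2*I*pi/3) + exp(I*pi/3) + 3*exp(2*I*pi/3))*conj(exp(-I*pi/3))]
      = (1/6)[(9) + (-1) + (3) + (-1) + (3) + (-1)] = 12/6 = 2
  <chi_rho, chi_2> = (1/6)[1*(9)*conj(1) + 1*(3*exp(-2*I*pi/3) + exp(-I*pi/3) + exp(2*I*pi/3) + 2*exp(I*pi/3))*conj(exp(2*I*pi/3)) + 1*(2 + 2*exp(-2*I*pi/3) + 5*exp(2*I*pi/3))*conj(exp(-2*I*pi/3)) + 1*(1)*conj(1) + 1*(2 + 5*exp(-2*I*pi/3) + 2*exp(2*I*pi/3))*conj(exp(2*I*pi/3)) + 1*(2*exp(-I*pi/3) + exp(-2*I*pi/3) + exp(I*pi/3) + 3*exp(2*I*pi/3))*conj(exp(-2*I*pi/3))]
      = (1/6)[(9) + (2*exp(-I*pi/3) + 3*exp(2*I*pi/3)) + (2 + 5*exp(-2*I*pi/3) + 2*exp(2*I*pi/3)) + (1) + (2 + 2*exp(-2*I*pi/3) + 5*exp(2*I*pi/3)) + (3*exp(-2*I*pi/3) + 2*exp(I*pi/3))] = 6/6 = 1
  <chi_rho, chi_3> = (1/6)[1*(9)*conj(1) + 1*(3*exp(-2*I*pi/3) + exp(-I*pi/3) + exp(2*I*pi/3) + 2*exp(I*pi/3))*conj(-1) + 1*(2 + 2*exp(-2*I*pi/3) + 5*exp(2*I*pi/3))*conj(1) + 1*(1)*conj(-1) + 1*(2 + 5*exp(-2*I*pi/3) + 2*exp(2*I*pi/3))*conj(1) + 1*(2*exp(-I*pi/3) + exp(-2*I*pi/3) + exp(I*pi/3) + 3*exp(2*I*pi/3))*conj(-1)]
      = (1/6)[(9) + (-2*exp(I*pi/3) - exp(2*I*pi/3) - exp(-I*pi/3) - 3*exp(-2*I*pi/3)) + (2 + 2*exp(-2*I*pi/3) + 5*exp(2*I*pi/3)) + (-1) + (2 + 5*exp(-2*I*pi/3) + 2*exp(2*I*pi/3)) + (-3*exp(2*I*pi/3) - exp(I*pi/3) - exp(-2*I*pi/3) - 2*exp(-I*pi/3))] = 6/6 = 1
  <chi_rho, chi_4> = (1/6)[1*(9)*conj(1) + 1*(3*exp(-2*I*pi/3) + exp(-I*pi/3) + exp(2*I*pi/3) + 2*exp(I*pi/3))*conj(exp(-2*I*pi/3)) + 1*(2 + 2*exp(-2*I*pi/3) + 5*exp(2*I*pi/3))*conj(exp(2*I*pi/3)) + 1*(1)*conj(1) + 1*(2 + 5*exp(-2*I*pi/3) + 2*exp(2*I*pi/3))*conj(exp(-2*I*pi/3)) + 1*(2*exp(-I*pi/3) + exp(-2*I*pi/3) + exp(I*pi/3) + 3*exp(2*I*pi/3))*conj(exp(2*I*pi/3))]
      = (1/6)[(9) + (1) + (3) + (1) + (3) + (1)] = 18/6 = 3
  <chi_rho, chi_5> = (1/6)[1*(9)*conj(1) + 1*(3*exp(-2*I*pi/3) + exp(-I*pi/3) + exp(2*I*pi/3) + 2*exp(I*pi/3))*conj(exp(-I*pi/3)) + 1*(2 + 2*exp(-2*I*pi/3) + 5*exp(2*I*pi/3))*conj(exp(-2*I*pi/3)) + 1*(1)*conj(-1) + 1*(2 + 5*exp(-2*I*pi/3) + 2*exp(2*I*pi/3))*conj(exp(2*I*pi/3)) + 1*(2*exp(-I*pi/3) + exp(-2*I*pi/3) + exp(I*pi/3) + 3*exp(2*I*pi/3))*conj(exp(I*pi/3))]
      = (1/6)[(9) + (3*exp(-I*pi/3) + 2*exp(2*I*pi/3)) + (2 + 5*exp(-2*I*pi/3) + 2*exp(2*I*pi/3)) + (-1) + (2 + 2*exp(-2*I*pi/3) + 5*exp(2*I*pi/3)) + (2*exp(-2*I*pi/3) + 3*exp(I*pi/3))] = 6/6 = 1
(Exp terms are combined using exp(i*s)*conj(exp(i*t)) = exp(i*(s-t)), and sums of them are collapsed using the identity that for every m > 1 the m distinct m-th roots of unity sum to 0, e.g. 1 + exp(2*I*pi/3) + exp(-2*I*pi/3) = 0.)
Dimension check: dim(rho) = sum (mult * dim) = 1*1 + 2*1 + 1*1 + 1*1 + 3*1 + 1*1 = 9 = chi_rho(e) = 9.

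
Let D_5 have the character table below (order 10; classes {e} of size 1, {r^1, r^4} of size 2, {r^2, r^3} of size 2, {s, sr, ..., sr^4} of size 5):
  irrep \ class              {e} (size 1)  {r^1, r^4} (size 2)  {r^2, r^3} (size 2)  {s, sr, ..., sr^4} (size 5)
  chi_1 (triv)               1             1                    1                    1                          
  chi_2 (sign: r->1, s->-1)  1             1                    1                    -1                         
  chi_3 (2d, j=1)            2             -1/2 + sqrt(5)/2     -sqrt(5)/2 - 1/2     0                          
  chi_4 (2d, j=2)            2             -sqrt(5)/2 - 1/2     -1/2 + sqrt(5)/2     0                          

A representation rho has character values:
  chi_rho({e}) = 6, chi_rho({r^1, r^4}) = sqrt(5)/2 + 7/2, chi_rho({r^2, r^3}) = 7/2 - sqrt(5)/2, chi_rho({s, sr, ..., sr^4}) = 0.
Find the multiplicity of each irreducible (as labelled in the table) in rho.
Multiplicities: chi_1: 2, chi_2: 2, chi_3: 1, chi_4: 0.

Working: Use <chi_rho, chi> = (1/|G|) sum_C |C| * chi_rho(C) * conj(chi(C)) with |G| = 10 for each irreducible chi in the table:
  <chi_rho, chi_1> = (1/10)[1*(6)*conj(1) + 2*(sqrt(5)/2 + 7/2)*conj(1) + 2*(7/2 - sqrt(5)/2)*conj(1) + 5*(0)*conj(1)]
      = (1/10)[(6) + (sqrt(5) + 7) + (7 - sqrt(5)) + (0)] = 20/10 = 2
  <chi_rho, chi_2> = (1/10)[1*(6)*conj(1) + 2*(sqrt(5)/2 + 7/2)*conj(1) + 2*(7/2 - sqrt(5)/2)*conj(1) + 5*(0)*conj(-1)]
      = (1/10)[(6) + (sqrt(5) + 7) + (7 - sqrt(5)) + (0)] = 20/10 = 2
  <chi_rho, chi_3> = (1/10)[1*(6)*conj(2) + 2*(sqrt(5)/2 + 7/2)*conj(-1/2 + sqrt(5)/2) + 2*(7/2 - sqrt(5)/2)*conj(-sqrt(5)/2 - 1/2) + 5*(0)*conj(0)]
      = (1/10)[(12) + (-1 + 3*sqrt(5)) + (-3*sqrt(5) - 1) + (0)] = 10/10 = 1
  <chi_rho, chi_4> = (1/10)[1*(6)*conj(2) + 2*(sqrt(5)/2 + 7/2)*conj(-sqrt(5)/2 - 1/2) + 2*(7/2 - sqrt(5)/2)*conj(-1/2 + sqrt(5)/2) + 5*(0)*conj(0)]
      = (1/10)[(12) + (-4*sqrt(5) - 6) + (-6 + 4*sqrt(5)) + (0)] = 0/10 = 0
Dimension check: dim(rho) = sum (mult * dim) = 2*1 + 2*1 + 1*2 + 0*2 = 6 = chi_rho(e) = 6.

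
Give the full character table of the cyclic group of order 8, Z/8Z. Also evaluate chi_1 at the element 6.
Character table of Z/8Z (irreps indexed chi_0,...,chi_7 with chi_k(m) = zeta_8^(k*m), zeta_8 = exp(2*pi*i/8)):
  irrep \ class  {0} (size 1)  {1} (size 1)    {2} (size 1)  {3} (size 1)    {4} (size 1)  {5} (size 1)    {6} (size 1)  {7} (size 1)  
  chi_0          1             1               1             1               1             1               1             1             
  chi_1          1             exp(I*pi/4)     I             exp(3*I*pi/4)   -1            exp(-3*I*pi/4)  -I            exp(-I*pi/4)  
  chi_2          1             I               -1            -I              1             I               -1            -I            
  chi_3          1             exp(3*I*pi/4)   -I            exp(I*pi/4)     -1            exp(-I*pi/4)    I             exp(-3*I*pi/4)
  chi_4          1             -1              1             -1              1             -1              1             -1            
  chi_5          1             exp(-3*I*pi/4)  I             exp(-I*pi/4)    -1            exp(I*pi/4)     -I            exp(3*I*pi/4) 
  chi_6          1             -I              -1            I               1             -I              -1            I             
  chi_7          1             exp(-I*pi/4)    -I            exp(-3*I*pi/4)  -1            exp(3*I*pi/4)   I             exp(I*pi/4)   

Spot check: chi_1(6) = zeta_8^(1*6) = zeta_8^6 = -I.

Derivation: Z/8Z is abelian, so all 8 irreducible complex representations are 1-dimensional. They are given by chi_k(m) = zeta_8^(k*m) for k = 0,...,7. Row orthogonality: sum_m chi_k(m) conj(chi_l(m)) = 8 * [k = l].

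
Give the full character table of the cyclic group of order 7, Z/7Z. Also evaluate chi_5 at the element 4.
Character table of Z/7Z (irreps indexed chi_0,...,chi_6 with chi_k(m) = zeta_7^(k*m), zeta_7 = exp(2*pi*i/7)):
  irrep \ class  {0} (size 1)  {1} (size 1)    {2} (size 1)    {3} (size 1)    {4} (size 1)    {5} (size 1)    {6} (size 1)  
  chi_0          1             1               1               1               1               1               1             
  chi_1          1             exp(2*I*pi/7)   exp(4*I*pi/7)   exp(6*I*pi/7)   exp(-6*I*pi/7)  exp(-4*I*pi/7)  exp(-2*I*pi/7)
  chi_2          1             exp(4*I*pi/7)   exp(-6*I*pi/7)  exp(-2*I*pi/7)  exp(2*I*pi/7)   exp(6*I*pi/7)   exp(-4*I*pi/7)
  chi_3          1             exp(6*I*pi/7)   exp(-2*I*pi/7)  exp(4*I*pi/7)   exp(-4*I*pi/7)  exp(2*I*pi/7)   exp(-6*I*pi/7)
  chi_4          1             exp(-6*I*pi/7)  exp(2*I*pi/7)   exp(-4*I*pi/7)  exp(4*I*pi/7)   exp(-2*I*pi/7)  exp(6*I*pi/7) 
  chi_5          1             exp(-4*I*pi/7)  exp(6*I*pi/7)   exp(2*I*pi/7)   exp(-2*I*pi/7)  exp(-6*I*pi/7)  exp(4*I*pi/7) 
  chi_6          1             exp(-2*I*pi/7)  exp(-4*I*pi/7)  exp(-6*I*pi/7)  exp(6*I*pi/7)   exp(4*I*pi/7)   exp(2*I*pi/7) 

Spot check: chi_5(4) = zeta_7^(5*4) = zeta_7^20 = exp(-2*I*pi/7).

Justification: Z/7Z is abelian, so all 7 irreducible complex representations are 1-dimensional. They are given by chi_k(m) = zeta_7^(k*m) for k = 0,...,6. Row orthogonality: sum_m chi_k(m) conj(chi_l(m)) = 7 * [k = l].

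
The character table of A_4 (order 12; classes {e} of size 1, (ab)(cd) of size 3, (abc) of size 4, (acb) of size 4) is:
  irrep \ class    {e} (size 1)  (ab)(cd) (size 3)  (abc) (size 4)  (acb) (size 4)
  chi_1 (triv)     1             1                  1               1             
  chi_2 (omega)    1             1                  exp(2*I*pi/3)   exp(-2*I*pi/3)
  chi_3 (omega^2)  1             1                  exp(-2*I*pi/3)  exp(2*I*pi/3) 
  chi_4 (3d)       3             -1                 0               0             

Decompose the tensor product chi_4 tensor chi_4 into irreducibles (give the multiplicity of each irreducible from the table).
chi_4 tensor chi_4 = chi_1 + chi_2 + chi_3 + 2*chi_4 (all other irreducibles have multiplicity 0).

Justification: The character of a tensor product is the pointwise product (chi_4 * chi_4)(C) = chi_4(C) * chi_4(C):
  {e}: (3)*(3), (ab)(cd): (-1)*(-1), (abc): (0)*(0), (acb): (0)*(0)
so (chi_4 * chi_4) takes values
  {e} -> 9, (ab)(cd) -> 1, (abc) -> 0, (acb) -> 0.
Now take the inner product of this character with each irreducible chi from the table, <chi_4*chi_4, chi> = (1/12) sum_C |C| (chi_4*chi_4)(C) conj(chi(C)):
  <chi_4*chi_4, chi_1> = (1/12)[1*(9)*conj(1) + 3*(1)*conj(1) + 4*(0)*conj(1) + 4*(0)*conj(1)]
      = (1/12)[(9) + (3) + (0) + (0)] = 12/12 = 1
  <chi_4*chi_4, chi_2> = (1/12)[1*(9)*conj(1) + 3*(1)*conj(1) + 4*(0)*conj(exp(2*I*pi/3)) + 4*(0)*conj(exp(-2*I*pi/3))]
      = (1/12)[(9) + (3) + (0) + (0)] = 12/12 = 1
  <chi_4*chi_4, chi_3> = (1/12)[1*(9)*conj(1) + 3*(1)*conj(1) + 4*(0)*conj(exp(-2*I*pi/3)) + 4*(0)*conj(exp(2*I*pi/3))]
      = (1/12)[(9) + (3) + (0) + (0)] = 12/12 = 1
  <chi_4*chi_4, chi_4> = (1/12)[1*(9)*conj(3) + 3*(1)*conj(-1) + 4*(0)*conj(0) + 4*(0)*conj(0)]
      = (1/12)[(27) + (-3) + (0) + (0)] = 24/12 = 2
(Exp terms are combined using exp(i*s)*conj(exp(i*t)) = exp(i*(s-t)), and sums of them are collapsed using the identity that for every m > 1 the m distinct m-th roots of unity sum to 0, e.g. 1 + exp(2*I*pi/3) + exp(-2*I*pi/3) = 0.)
Hence the multiplicities are chi_1: 1, chi_2: 1, chi_3: 1, chi_4: 2. Dimension check: dim(chi_4)*dim(chi_4) = 3*3 = 9 and sum (mult * dim) = 1*1 + 1*1 + 1*1 + 2*3 = 9.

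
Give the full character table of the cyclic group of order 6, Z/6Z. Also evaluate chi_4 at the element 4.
Character table of Z/6Z (irreps indexed chi_0,...,chi_5 with chi_k(m) = zeta_6^(k*m), zeta_6 = exp(2*pi*i/6)):
  irrep \ class  {0} (size 1)  {1} (size 1)    {2} (size 1)    {3} (size 1)  {4} (size 1)    {5} (size 1)  
  chi_0          1             1               1               1             1               1             
  chi_1          1             exp(I*pi/3)     exp(2*I*pi/3)   -1            exp(-2*I*pi/3)  exp(-I*pi/3)  
  chi_2          1             exp(2*I*pi/3)   exp(-2*I*pi/3)  1             exp(2*I*pi/3)   exp(-2*I*pi/3)
  chi_3          1             -1              1               -1            1               -1            
  chi_4          1             exp(-2*I*pi/3)  exp(2*I*pi/3)   1             exp(-2*I*pi/3)  exp(2*I*pi/3) 
  chi_5          1             exp(-I*pi/3)    exp(-2*I*pi/3)  -1            exp(2*I*pi/3)   exp(I*pi/3)   

Spot check: chi_4(4) = zeta_6^(4*4) = zeta_6^16 = exp(-2*I*pi/3).

Reasoning: Z/6Z is abelian, so all 6 irreducible complex representations are 1-dimensional. They are given by chi_k(m) = zeta_6^(k*m) for k = 0,...,5. Row orthogonality: sum_m chi_k(m) conj(chi_l(m)) = 6 * [k = l].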